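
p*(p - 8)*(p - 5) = p^3 - 13*p^2 + 40*p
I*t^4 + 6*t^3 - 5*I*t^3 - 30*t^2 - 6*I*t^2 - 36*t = t*(t - 6)*(t - 6*I)*(I*t + I)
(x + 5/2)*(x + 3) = x^2 + 11*x/2 + 15/2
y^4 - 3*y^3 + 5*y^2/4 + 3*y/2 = y*(y - 2)*(y - 3/2)*(y + 1/2)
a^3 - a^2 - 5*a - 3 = (a - 3)*(a + 1)^2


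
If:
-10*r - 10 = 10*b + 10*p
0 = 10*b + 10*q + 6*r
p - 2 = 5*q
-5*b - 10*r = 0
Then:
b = 1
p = -3/2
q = -7/10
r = -1/2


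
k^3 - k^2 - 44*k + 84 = (k - 6)*(k - 2)*(k + 7)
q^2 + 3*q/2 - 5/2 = (q - 1)*(q + 5/2)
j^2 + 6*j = j*(j + 6)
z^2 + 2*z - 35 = (z - 5)*(z + 7)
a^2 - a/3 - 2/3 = (a - 1)*(a + 2/3)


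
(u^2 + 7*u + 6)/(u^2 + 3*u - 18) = (u + 1)/(u - 3)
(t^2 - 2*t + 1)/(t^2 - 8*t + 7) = (t - 1)/(t - 7)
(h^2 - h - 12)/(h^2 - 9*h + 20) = (h + 3)/(h - 5)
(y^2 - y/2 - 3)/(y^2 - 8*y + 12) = (y + 3/2)/(y - 6)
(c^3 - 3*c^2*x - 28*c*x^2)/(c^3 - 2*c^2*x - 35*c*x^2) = (c + 4*x)/(c + 5*x)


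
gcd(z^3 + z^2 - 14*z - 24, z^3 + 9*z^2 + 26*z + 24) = z^2 + 5*z + 6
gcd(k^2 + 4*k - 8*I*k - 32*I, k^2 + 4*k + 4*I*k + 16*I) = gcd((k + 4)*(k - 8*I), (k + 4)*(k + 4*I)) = k + 4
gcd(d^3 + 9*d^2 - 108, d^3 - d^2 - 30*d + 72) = d^2 + 3*d - 18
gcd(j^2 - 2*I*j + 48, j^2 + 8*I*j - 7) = 1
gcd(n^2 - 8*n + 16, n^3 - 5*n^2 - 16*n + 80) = n - 4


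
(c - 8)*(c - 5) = c^2 - 13*c + 40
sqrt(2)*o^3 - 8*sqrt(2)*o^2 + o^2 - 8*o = o*(o - 8)*(sqrt(2)*o + 1)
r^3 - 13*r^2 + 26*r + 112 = (r - 8)*(r - 7)*(r + 2)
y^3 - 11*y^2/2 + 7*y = y*(y - 7/2)*(y - 2)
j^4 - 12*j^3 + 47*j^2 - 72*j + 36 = (j - 6)*(j - 3)*(j - 2)*(j - 1)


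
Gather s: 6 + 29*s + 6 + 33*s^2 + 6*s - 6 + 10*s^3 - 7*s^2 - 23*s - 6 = 10*s^3 + 26*s^2 + 12*s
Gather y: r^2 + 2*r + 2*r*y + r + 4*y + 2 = r^2 + 3*r + y*(2*r + 4) + 2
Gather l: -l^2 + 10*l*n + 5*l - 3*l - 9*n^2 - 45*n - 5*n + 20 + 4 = -l^2 + l*(10*n + 2) - 9*n^2 - 50*n + 24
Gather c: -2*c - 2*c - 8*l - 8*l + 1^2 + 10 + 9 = -4*c - 16*l + 20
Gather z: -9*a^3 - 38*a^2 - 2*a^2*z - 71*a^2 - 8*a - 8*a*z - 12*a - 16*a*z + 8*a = -9*a^3 - 109*a^2 - 12*a + z*(-2*a^2 - 24*a)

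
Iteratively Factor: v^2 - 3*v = (v)*(v - 3)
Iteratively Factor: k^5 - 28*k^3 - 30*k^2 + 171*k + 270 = (k + 2)*(k^4 - 2*k^3 - 24*k^2 + 18*k + 135) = (k - 3)*(k + 2)*(k^3 + k^2 - 21*k - 45) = (k - 3)*(k + 2)*(k + 3)*(k^2 - 2*k - 15) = (k - 5)*(k - 3)*(k + 2)*(k + 3)*(k + 3)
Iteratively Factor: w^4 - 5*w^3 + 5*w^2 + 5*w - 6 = (w + 1)*(w^3 - 6*w^2 + 11*w - 6) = (w - 3)*(w + 1)*(w^2 - 3*w + 2) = (w - 3)*(w - 2)*(w + 1)*(w - 1)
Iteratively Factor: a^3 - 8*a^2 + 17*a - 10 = (a - 5)*(a^2 - 3*a + 2) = (a - 5)*(a - 1)*(a - 2)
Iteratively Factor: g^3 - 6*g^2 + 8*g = (g)*(g^2 - 6*g + 8) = g*(g - 2)*(g - 4)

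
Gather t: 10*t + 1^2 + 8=10*t + 9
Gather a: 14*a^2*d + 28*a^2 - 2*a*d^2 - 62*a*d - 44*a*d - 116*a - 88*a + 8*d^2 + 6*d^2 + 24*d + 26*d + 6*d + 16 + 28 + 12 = a^2*(14*d + 28) + a*(-2*d^2 - 106*d - 204) + 14*d^2 + 56*d + 56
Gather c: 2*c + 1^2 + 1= 2*c + 2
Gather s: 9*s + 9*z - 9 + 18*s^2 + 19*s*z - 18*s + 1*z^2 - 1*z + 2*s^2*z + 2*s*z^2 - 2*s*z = s^2*(2*z + 18) + s*(2*z^2 + 17*z - 9) + z^2 + 8*z - 9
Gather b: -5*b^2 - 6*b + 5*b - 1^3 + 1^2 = -5*b^2 - b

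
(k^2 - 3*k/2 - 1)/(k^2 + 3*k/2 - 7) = (2*k + 1)/(2*k + 7)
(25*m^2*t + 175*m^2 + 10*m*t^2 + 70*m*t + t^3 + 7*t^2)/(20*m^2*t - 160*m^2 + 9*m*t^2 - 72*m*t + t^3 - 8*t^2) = (5*m*t + 35*m + t^2 + 7*t)/(4*m*t - 32*m + t^2 - 8*t)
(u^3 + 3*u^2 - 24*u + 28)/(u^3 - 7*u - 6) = (-u^3 - 3*u^2 + 24*u - 28)/(-u^3 + 7*u + 6)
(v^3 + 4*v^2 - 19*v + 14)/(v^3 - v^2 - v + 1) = (v^2 + 5*v - 14)/(v^2 - 1)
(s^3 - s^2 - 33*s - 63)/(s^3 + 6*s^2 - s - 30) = (s^2 - 4*s - 21)/(s^2 + 3*s - 10)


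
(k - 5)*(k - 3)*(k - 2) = k^3 - 10*k^2 + 31*k - 30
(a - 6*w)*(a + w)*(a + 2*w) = a^3 - 3*a^2*w - 16*a*w^2 - 12*w^3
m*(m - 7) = m^2 - 7*m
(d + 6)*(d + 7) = d^2 + 13*d + 42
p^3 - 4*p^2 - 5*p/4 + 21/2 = (p - 7/2)*(p - 2)*(p + 3/2)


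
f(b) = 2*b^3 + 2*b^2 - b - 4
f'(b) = 6*b^2 + 4*b - 1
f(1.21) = 1.26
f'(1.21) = 12.62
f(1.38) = 3.68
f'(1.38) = 15.95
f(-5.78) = -317.60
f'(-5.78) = 176.33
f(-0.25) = -3.66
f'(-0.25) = -1.62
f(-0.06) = -3.93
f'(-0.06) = -1.22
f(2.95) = 61.80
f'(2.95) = 63.02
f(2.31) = 29.01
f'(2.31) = 40.26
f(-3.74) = -76.91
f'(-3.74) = 67.97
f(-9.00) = -1291.00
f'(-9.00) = 449.00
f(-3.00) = -37.00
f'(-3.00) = 41.00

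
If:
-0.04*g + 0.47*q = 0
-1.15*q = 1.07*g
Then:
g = 0.00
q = 0.00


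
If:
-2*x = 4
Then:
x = -2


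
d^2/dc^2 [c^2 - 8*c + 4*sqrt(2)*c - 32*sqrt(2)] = 2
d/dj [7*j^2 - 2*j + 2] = 14*j - 2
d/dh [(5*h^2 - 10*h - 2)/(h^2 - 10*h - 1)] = 2*(-20*h^2 - 3*h - 5)/(h^4 - 20*h^3 + 98*h^2 + 20*h + 1)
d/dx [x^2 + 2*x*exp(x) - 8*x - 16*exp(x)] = 2*x*exp(x) + 2*x - 14*exp(x) - 8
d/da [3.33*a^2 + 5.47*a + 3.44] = 6.66*a + 5.47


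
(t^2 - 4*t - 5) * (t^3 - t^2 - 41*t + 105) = t^5 - 5*t^4 - 42*t^3 + 274*t^2 - 215*t - 525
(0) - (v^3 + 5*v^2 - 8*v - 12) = -v^3 - 5*v^2 + 8*v + 12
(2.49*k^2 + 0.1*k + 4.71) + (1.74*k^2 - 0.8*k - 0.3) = 4.23*k^2 - 0.7*k + 4.41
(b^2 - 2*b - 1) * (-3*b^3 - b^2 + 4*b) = -3*b^5 + 5*b^4 + 9*b^3 - 7*b^2 - 4*b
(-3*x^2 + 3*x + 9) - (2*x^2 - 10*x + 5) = -5*x^2 + 13*x + 4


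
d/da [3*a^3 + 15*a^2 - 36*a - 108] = 9*a^2 + 30*a - 36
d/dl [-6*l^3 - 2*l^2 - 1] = 2*l*(-9*l - 2)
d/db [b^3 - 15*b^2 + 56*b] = 3*b^2 - 30*b + 56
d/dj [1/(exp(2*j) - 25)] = -2*exp(2*j)/(exp(2*j) - 25)^2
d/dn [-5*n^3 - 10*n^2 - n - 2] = -15*n^2 - 20*n - 1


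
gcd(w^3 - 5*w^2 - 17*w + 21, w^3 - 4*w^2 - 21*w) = w^2 - 4*w - 21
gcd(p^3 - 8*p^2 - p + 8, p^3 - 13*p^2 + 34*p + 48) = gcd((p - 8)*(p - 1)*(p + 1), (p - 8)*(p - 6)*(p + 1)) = p^2 - 7*p - 8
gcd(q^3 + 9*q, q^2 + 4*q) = q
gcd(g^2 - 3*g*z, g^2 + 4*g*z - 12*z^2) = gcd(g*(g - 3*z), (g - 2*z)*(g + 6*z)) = 1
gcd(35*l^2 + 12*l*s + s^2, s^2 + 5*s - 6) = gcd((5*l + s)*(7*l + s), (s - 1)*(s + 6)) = 1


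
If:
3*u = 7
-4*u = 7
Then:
No Solution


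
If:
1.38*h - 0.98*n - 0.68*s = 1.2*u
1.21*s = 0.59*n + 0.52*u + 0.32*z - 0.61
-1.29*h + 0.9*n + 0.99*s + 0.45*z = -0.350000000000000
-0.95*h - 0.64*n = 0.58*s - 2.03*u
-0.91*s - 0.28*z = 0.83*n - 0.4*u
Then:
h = 0.33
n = 0.38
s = -0.24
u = 0.21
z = -0.05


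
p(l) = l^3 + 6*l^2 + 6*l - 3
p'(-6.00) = 42.00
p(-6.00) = -39.00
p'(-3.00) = -3.00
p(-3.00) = 6.00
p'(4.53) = 121.92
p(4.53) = 240.27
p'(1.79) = 37.09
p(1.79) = 32.70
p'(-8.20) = 109.32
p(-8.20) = -200.13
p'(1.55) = 31.81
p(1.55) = 24.44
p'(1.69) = 34.85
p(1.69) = 29.10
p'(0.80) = 17.52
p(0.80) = 6.15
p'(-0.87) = -2.17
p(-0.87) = -4.34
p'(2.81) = 63.41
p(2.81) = 83.42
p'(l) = 3*l^2 + 12*l + 6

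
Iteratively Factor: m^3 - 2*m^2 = (m - 2)*(m^2) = m*(m - 2)*(m)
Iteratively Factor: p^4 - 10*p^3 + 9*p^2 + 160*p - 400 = (p - 4)*(p^3 - 6*p^2 - 15*p + 100) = (p - 4)*(p + 4)*(p^2 - 10*p + 25) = (p - 5)*(p - 4)*(p + 4)*(p - 5)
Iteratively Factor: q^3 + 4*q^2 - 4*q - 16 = (q + 2)*(q^2 + 2*q - 8) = (q + 2)*(q + 4)*(q - 2)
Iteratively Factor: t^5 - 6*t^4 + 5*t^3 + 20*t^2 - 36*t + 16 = (t - 1)*(t^4 - 5*t^3 + 20*t - 16) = (t - 4)*(t - 1)*(t^3 - t^2 - 4*t + 4) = (t - 4)*(t - 1)^2*(t^2 - 4) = (t - 4)*(t - 2)*(t - 1)^2*(t + 2)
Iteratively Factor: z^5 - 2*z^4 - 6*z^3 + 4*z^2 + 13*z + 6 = (z - 3)*(z^4 + z^3 - 3*z^2 - 5*z - 2) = (z - 3)*(z - 2)*(z^3 + 3*z^2 + 3*z + 1) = (z - 3)*(z - 2)*(z + 1)*(z^2 + 2*z + 1) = (z - 3)*(z - 2)*(z + 1)^2*(z + 1)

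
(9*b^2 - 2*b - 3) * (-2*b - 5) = -18*b^3 - 41*b^2 + 16*b + 15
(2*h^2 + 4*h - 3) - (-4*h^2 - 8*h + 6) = 6*h^2 + 12*h - 9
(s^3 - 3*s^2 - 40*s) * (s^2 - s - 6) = s^5 - 4*s^4 - 43*s^3 + 58*s^2 + 240*s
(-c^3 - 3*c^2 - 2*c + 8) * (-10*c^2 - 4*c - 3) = 10*c^5 + 34*c^4 + 35*c^3 - 63*c^2 - 26*c - 24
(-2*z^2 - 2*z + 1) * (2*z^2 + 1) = -4*z^4 - 4*z^3 - 2*z + 1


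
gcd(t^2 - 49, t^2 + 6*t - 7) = t + 7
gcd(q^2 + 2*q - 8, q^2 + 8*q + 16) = q + 4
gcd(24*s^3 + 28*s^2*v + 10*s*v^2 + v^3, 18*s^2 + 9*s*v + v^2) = 6*s + v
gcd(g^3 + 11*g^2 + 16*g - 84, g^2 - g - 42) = g + 6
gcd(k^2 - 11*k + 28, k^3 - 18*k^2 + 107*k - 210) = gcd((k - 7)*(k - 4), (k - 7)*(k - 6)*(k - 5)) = k - 7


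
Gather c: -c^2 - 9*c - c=-c^2 - 10*c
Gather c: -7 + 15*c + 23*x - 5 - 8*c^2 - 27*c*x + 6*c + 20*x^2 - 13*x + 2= -8*c^2 + c*(21 - 27*x) + 20*x^2 + 10*x - 10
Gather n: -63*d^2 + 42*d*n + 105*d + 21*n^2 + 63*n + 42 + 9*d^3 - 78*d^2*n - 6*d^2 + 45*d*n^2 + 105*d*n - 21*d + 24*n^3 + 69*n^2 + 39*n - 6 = 9*d^3 - 69*d^2 + 84*d + 24*n^3 + n^2*(45*d + 90) + n*(-78*d^2 + 147*d + 102) + 36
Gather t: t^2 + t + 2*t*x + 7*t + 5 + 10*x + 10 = t^2 + t*(2*x + 8) + 10*x + 15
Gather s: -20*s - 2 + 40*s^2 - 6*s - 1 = 40*s^2 - 26*s - 3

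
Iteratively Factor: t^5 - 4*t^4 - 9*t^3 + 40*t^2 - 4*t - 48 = (t + 1)*(t^4 - 5*t^3 - 4*t^2 + 44*t - 48) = (t - 2)*(t + 1)*(t^3 - 3*t^2 - 10*t + 24) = (t - 2)*(t + 1)*(t + 3)*(t^2 - 6*t + 8) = (t - 2)^2*(t + 1)*(t + 3)*(t - 4)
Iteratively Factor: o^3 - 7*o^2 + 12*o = (o)*(o^2 - 7*o + 12) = o*(o - 3)*(o - 4)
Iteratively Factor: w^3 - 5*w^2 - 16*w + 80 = (w - 4)*(w^2 - w - 20) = (w - 5)*(w - 4)*(w + 4)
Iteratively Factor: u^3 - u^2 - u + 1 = (u - 1)*(u^2 - 1) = (u - 1)^2*(u + 1)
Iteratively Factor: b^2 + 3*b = (b + 3)*(b)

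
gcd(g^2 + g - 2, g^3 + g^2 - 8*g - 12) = g + 2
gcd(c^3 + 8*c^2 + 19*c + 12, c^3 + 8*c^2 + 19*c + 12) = c^3 + 8*c^2 + 19*c + 12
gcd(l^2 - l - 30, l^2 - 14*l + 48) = l - 6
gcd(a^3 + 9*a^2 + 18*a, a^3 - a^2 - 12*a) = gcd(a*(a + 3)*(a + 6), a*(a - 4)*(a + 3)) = a^2 + 3*a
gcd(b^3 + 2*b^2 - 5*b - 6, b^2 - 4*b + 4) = b - 2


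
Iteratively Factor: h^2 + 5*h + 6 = (h + 3)*(h + 2)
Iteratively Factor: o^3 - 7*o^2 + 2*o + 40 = (o + 2)*(o^2 - 9*o + 20) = (o - 5)*(o + 2)*(o - 4)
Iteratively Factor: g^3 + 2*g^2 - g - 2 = (g - 1)*(g^2 + 3*g + 2) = (g - 1)*(g + 1)*(g + 2)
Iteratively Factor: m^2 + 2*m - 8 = (m - 2)*(m + 4)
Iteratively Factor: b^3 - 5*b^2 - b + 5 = (b + 1)*(b^2 - 6*b + 5) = (b - 5)*(b + 1)*(b - 1)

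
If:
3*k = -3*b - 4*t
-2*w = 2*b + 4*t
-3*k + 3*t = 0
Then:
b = -7*w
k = 3*w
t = 3*w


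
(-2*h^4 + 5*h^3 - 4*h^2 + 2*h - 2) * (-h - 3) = 2*h^5 + h^4 - 11*h^3 + 10*h^2 - 4*h + 6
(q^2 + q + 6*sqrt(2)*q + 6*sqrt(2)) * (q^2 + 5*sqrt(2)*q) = q^4 + q^3 + 11*sqrt(2)*q^3 + 11*sqrt(2)*q^2 + 60*q^2 + 60*q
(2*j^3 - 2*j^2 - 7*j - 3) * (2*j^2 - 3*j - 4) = 4*j^5 - 10*j^4 - 16*j^3 + 23*j^2 + 37*j + 12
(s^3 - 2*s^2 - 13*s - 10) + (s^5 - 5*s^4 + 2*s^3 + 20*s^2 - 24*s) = s^5 - 5*s^4 + 3*s^3 + 18*s^2 - 37*s - 10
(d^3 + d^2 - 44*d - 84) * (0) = 0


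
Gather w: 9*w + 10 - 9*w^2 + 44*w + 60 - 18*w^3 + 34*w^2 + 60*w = -18*w^3 + 25*w^2 + 113*w + 70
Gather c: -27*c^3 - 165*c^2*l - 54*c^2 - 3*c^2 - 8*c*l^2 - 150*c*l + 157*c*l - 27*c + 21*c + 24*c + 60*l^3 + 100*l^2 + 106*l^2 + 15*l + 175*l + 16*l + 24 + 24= -27*c^3 + c^2*(-165*l - 57) + c*(-8*l^2 + 7*l + 18) + 60*l^3 + 206*l^2 + 206*l + 48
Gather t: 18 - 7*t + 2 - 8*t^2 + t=-8*t^2 - 6*t + 20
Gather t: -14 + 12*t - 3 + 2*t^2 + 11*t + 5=2*t^2 + 23*t - 12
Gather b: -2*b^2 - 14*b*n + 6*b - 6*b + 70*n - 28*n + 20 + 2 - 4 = -2*b^2 - 14*b*n + 42*n + 18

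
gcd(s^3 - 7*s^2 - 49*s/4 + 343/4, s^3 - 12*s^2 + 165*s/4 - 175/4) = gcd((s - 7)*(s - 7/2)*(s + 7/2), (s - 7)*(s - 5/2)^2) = s - 7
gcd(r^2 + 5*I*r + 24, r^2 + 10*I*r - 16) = r + 8*I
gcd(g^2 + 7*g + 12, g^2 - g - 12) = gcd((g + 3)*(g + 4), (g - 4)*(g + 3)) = g + 3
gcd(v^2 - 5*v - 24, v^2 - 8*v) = v - 8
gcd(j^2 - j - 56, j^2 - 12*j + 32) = j - 8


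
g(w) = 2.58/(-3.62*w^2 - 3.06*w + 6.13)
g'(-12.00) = -0.00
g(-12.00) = -0.01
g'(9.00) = 0.00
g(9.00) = -0.01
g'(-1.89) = -26.47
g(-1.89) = -2.54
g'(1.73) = 0.40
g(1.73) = -0.26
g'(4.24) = 0.02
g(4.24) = -0.04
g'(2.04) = 0.20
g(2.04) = -0.17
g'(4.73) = 0.01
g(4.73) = -0.03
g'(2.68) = 0.07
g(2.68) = -0.09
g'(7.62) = 0.00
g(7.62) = -0.01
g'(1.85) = 0.30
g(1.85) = -0.22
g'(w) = 2.58*(7.24*w + 3.06)/(-3.62*w^2 - 3.06*w + 6.13)^2 = (18.6792*w + 7.8948)/(3.62*w^2 + 3.06*w - 6.13)^2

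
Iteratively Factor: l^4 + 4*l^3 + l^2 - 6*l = (l + 3)*(l^3 + l^2 - 2*l) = (l + 2)*(l + 3)*(l^2 - l) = (l - 1)*(l + 2)*(l + 3)*(l)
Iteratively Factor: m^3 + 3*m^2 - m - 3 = (m - 1)*(m^2 + 4*m + 3) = (m - 1)*(m + 1)*(m + 3)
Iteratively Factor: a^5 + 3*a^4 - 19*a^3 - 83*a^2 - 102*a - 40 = (a + 4)*(a^4 - a^3 - 15*a^2 - 23*a - 10) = (a - 5)*(a + 4)*(a^3 + 4*a^2 + 5*a + 2) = (a - 5)*(a + 1)*(a + 4)*(a^2 + 3*a + 2) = (a - 5)*(a + 1)^2*(a + 4)*(a + 2)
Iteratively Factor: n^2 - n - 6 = (n + 2)*(n - 3)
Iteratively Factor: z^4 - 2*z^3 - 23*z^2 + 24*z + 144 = (z - 4)*(z^3 + 2*z^2 - 15*z - 36) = (z - 4)*(z + 3)*(z^2 - z - 12) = (z - 4)^2*(z + 3)*(z + 3)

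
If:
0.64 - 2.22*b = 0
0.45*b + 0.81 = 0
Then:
No Solution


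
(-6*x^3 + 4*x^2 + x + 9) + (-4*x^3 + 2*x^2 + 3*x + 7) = -10*x^3 + 6*x^2 + 4*x + 16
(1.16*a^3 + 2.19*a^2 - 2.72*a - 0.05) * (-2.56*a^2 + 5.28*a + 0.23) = -2.9696*a^5 + 0.5184*a^4 + 18.7932*a^3 - 13.7299*a^2 - 0.8896*a - 0.0115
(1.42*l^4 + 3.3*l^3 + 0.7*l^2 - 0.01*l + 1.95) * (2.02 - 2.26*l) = -3.2092*l^5 - 4.5896*l^4 + 5.084*l^3 + 1.4366*l^2 - 4.4272*l + 3.939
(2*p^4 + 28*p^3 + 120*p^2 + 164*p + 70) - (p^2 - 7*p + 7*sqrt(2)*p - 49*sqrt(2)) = 2*p^4 + 28*p^3 + 119*p^2 - 7*sqrt(2)*p + 171*p + 49*sqrt(2) + 70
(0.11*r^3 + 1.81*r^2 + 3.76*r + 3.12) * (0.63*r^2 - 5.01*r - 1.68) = 0.0693*r^5 + 0.5892*r^4 - 6.8841*r^3 - 19.9128*r^2 - 21.948*r - 5.2416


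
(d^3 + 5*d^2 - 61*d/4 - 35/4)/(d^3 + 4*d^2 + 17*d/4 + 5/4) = (2*d^2 + 9*d - 35)/(2*d^2 + 7*d + 5)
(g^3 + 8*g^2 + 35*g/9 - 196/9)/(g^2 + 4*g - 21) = (g^2 + g - 28/9)/(g - 3)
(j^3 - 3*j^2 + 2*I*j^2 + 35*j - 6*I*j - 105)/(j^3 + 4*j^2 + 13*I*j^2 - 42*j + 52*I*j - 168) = (j^2 + j*(-3 - 5*I) + 15*I)/(j^2 + j*(4 + 6*I) + 24*I)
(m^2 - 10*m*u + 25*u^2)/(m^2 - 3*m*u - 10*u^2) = (m - 5*u)/(m + 2*u)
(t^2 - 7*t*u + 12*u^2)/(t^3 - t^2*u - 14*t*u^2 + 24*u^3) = (t - 4*u)/(t^2 + 2*t*u - 8*u^2)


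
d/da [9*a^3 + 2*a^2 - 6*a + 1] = 27*a^2 + 4*a - 6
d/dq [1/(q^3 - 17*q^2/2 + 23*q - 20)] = 4*(-3*q^2 + 17*q - 23)/(2*q^3 - 17*q^2 + 46*q - 40)^2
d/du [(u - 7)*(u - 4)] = 2*u - 11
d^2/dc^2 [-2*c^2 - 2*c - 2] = -4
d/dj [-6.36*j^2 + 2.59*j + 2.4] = 2.59 - 12.72*j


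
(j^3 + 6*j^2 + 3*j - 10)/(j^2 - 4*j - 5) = (-j^3 - 6*j^2 - 3*j + 10)/(-j^2 + 4*j + 5)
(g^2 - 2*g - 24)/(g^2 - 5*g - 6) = (g + 4)/(g + 1)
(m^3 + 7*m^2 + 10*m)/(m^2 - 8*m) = (m^2 + 7*m + 10)/(m - 8)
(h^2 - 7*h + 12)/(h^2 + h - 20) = (h - 3)/(h + 5)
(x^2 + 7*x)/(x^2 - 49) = x/(x - 7)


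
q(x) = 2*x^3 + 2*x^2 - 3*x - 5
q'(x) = 6*x^2 + 4*x - 3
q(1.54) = 2.43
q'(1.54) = 17.39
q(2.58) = 34.92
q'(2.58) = 47.26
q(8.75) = 1461.72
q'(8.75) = 491.38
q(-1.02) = -1.98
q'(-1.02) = -0.84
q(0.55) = -5.71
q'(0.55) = 1.02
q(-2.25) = -10.91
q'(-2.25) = 18.38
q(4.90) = 263.62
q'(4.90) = 160.66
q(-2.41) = -14.15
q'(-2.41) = 22.21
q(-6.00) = -347.00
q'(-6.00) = 189.00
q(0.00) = -5.00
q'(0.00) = -3.00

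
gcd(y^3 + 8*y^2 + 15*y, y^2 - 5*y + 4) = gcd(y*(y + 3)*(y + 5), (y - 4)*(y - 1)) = 1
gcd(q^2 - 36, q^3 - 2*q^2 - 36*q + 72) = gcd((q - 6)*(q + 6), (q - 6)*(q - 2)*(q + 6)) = q^2 - 36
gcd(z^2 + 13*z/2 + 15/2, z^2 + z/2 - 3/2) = z + 3/2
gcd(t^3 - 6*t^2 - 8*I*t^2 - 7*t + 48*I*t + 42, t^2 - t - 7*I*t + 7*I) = t - 7*I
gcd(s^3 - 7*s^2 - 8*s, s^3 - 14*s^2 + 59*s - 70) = 1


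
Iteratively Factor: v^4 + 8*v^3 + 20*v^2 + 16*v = (v + 4)*(v^3 + 4*v^2 + 4*v) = (v + 2)*(v + 4)*(v^2 + 2*v) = v*(v + 2)*(v + 4)*(v + 2)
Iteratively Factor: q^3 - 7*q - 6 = (q + 1)*(q^2 - q - 6) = (q - 3)*(q + 1)*(q + 2)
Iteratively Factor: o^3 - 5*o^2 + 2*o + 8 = (o - 2)*(o^2 - 3*o - 4) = (o - 2)*(o + 1)*(o - 4)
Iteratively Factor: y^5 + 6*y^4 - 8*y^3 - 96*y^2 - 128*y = (y + 4)*(y^4 + 2*y^3 - 16*y^2 - 32*y) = (y + 4)^2*(y^3 - 2*y^2 - 8*y) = (y + 2)*(y + 4)^2*(y^2 - 4*y) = y*(y + 2)*(y + 4)^2*(y - 4)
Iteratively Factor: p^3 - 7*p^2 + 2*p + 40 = (p - 5)*(p^2 - 2*p - 8) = (p - 5)*(p + 2)*(p - 4)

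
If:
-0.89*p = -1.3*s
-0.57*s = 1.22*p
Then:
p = 0.00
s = 0.00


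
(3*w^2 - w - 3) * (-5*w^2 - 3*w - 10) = -15*w^4 - 4*w^3 - 12*w^2 + 19*w + 30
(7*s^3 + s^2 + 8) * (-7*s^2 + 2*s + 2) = -49*s^5 + 7*s^4 + 16*s^3 - 54*s^2 + 16*s + 16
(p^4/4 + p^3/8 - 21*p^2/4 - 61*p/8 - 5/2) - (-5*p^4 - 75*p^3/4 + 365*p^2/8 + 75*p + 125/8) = 21*p^4/4 + 151*p^3/8 - 407*p^2/8 - 661*p/8 - 145/8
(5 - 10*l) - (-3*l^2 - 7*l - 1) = 3*l^2 - 3*l + 6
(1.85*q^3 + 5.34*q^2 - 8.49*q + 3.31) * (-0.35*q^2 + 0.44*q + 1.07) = -0.6475*q^5 - 1.055*q^4 + 7.3006*q^3 + 0.8197*q^2 - 7.6279*q + 3.5417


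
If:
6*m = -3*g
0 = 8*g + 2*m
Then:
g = 0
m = 0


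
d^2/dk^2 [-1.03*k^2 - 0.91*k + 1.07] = -2.06000000000000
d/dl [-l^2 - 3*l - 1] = -2*l - 3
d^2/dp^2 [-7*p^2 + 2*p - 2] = -14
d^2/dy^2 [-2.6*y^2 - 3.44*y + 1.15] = -5.20000000000000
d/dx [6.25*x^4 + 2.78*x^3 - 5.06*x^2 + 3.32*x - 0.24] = 25.0*x^3 + 8.34*x^2 - 10.12*x + 3.32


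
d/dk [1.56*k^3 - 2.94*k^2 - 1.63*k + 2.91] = 4.68*k^2 - 5.88*k - 1.63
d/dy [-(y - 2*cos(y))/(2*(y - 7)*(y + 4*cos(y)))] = (-6*y^2*sin(y) + y^2 + 42*y*sin(y) - 4*y*cos(y) - 8*cos(y)^2 + 42*cos(y))/(2*(y - 7)^2*(y + 4*cos(y))^2)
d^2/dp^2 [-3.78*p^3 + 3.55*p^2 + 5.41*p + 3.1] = 7.1 - 22.68*p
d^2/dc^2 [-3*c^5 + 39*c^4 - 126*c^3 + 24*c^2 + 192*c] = -60*c^3 + 468*c^2 - 756*c + 48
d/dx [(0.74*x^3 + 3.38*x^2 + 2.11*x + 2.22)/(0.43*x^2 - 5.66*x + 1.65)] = (0.3182*x^4 - 8.3768*x^3 - 16.3751*x^2 + 9.2448*x + 16.0467)/(0.1849*x^4 - 4.8676*x^3 + 33.4546*x^2 - 18.678*x + 2.7225)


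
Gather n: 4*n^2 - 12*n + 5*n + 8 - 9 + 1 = 4*n^2 - 7*n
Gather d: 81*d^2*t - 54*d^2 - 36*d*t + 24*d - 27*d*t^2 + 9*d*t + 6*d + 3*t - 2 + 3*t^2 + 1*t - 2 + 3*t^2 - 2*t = d^2*(81*t - 54) + d*(-27*t^2 - 27*t + 30) + 6*t^2 + 2*t - 4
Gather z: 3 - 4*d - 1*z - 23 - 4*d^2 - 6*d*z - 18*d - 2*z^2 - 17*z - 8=-4*d^2 - 22*d - 2*z^2 + z*(-6*d - 18) - 28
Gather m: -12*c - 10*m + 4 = -12*c - 10*m + 4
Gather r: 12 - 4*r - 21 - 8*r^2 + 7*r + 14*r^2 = 6*r^2 + 3*r - 9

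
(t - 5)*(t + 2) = t^2 - 3*t - 10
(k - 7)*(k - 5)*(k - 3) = k^3 - 15*k^2 + 71*k - 105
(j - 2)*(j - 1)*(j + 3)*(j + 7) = j^4 + 7*j^3 - 7*j^2 - 43*j + 42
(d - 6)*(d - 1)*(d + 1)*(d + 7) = d^4 + d^3 - 43*d^2 - d + 42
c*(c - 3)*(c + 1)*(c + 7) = c^4 + 5*c^3 - 17*c^2 - 21*c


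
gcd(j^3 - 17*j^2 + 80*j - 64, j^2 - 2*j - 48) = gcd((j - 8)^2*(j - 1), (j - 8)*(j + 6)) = j - 8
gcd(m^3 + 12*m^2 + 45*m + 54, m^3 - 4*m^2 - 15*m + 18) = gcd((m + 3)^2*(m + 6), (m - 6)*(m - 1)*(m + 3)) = m + 3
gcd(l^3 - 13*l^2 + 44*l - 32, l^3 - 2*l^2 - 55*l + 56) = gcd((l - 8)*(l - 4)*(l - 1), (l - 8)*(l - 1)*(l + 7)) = l^2 - 9*l + 8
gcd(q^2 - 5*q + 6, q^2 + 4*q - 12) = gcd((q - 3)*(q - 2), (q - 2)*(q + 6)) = q - 2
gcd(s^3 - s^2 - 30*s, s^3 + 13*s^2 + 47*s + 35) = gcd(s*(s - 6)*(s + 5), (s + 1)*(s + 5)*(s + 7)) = s + 5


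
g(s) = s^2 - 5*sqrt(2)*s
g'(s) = 2*s - 5*sqrt(2)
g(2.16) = -10.61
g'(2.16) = -2.75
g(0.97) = -5.92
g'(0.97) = -5.13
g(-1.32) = 11.08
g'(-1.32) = -9.71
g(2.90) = -12.10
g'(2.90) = -1.27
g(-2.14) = 19.71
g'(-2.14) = -11.35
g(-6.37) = 85.62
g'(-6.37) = -19.81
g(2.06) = -10.32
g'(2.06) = -2.95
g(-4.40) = 50.47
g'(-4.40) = -15.87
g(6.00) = -6.43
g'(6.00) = 4.93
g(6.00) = -6.43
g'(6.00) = 4.93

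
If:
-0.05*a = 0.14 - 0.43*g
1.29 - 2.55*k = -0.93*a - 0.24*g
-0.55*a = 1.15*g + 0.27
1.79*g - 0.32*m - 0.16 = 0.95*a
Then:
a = -0.94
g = 0.22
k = 0.18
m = 3.51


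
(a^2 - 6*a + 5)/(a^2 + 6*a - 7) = (a - 5)/(a + 7)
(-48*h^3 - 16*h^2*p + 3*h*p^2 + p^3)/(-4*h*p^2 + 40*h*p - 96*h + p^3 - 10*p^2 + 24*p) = (12*h^2 + 7*h*p + p^2)/(p^2 - 10*p + 24)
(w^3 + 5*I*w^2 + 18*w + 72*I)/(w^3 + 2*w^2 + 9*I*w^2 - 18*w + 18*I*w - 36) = (w - 4*I)/(w + 2)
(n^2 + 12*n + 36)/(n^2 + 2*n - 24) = (n + 6)/(n - 4)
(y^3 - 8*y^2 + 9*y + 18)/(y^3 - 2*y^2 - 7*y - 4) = (y^2 - 9*y + 18)/(y^2 - 3*y - 4)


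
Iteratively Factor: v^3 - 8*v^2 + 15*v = (v)*(v^2 - 8*v + 15) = v*(v - 5)*(v - 3)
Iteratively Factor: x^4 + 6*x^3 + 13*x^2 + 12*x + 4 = (x + 2)*(x^3 + 4*x^2 + 5*x + 2) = (x + 1)*(x + 2)*(x^2 + 3*x + 2) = (x + 1)*(x + 2)^2*(x + 1)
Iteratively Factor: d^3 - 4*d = (d)*(d^2 - 4) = d*(d - 2)*(d + 2)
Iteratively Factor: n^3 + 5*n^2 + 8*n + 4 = (n + 1)*(n^2 + 4*n + 4) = (n + 1)*(n + 2)*(n + 2)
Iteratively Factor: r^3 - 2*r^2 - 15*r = (r - 5)*(r^2 + 3*r) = r*(r - 5)*(r + 3)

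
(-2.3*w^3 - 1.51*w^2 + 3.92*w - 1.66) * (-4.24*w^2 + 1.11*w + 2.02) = 9.752*w^5 + 3.8494*w^4 - 22.9429*w^3 + 8.3394*w^2 + 6.0758*w - 3.3532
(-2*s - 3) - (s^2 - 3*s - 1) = -s^2 + s - 2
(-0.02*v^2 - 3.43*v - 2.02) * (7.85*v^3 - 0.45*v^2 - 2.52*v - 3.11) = -0.157*v^5 - 26.9165*v^4 - 14.2631*v^3 + 9.6148*v^2 + 15.7577*v + 6.2822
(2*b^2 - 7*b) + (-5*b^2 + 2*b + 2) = -3*b^2 - 5*b + 2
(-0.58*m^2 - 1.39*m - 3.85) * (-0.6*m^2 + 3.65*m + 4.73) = 0.348*m^4 - 1.283*m^3 - 5.5069*m^2 - 20.6272*m - 18.2105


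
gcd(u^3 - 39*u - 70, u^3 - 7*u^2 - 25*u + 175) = u^2 - 2*u - 35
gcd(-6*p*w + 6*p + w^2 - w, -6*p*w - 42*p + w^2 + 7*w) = 6*p - w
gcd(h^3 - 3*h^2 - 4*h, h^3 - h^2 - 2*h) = h^2 + h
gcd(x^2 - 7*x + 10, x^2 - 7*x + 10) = x^2 - 7*x + 10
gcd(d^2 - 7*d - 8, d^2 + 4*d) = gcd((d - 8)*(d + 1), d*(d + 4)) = 1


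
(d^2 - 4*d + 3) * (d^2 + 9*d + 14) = d^4 + 5*d^3 - 19*d^2 - 29*d + 42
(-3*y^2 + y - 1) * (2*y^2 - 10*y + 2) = -6*y^4 + 32*y^3 - 18*y^2 + 12*y - 2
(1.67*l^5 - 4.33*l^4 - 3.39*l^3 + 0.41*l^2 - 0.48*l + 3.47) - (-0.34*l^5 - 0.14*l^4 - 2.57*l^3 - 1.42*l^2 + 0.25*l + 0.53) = 2.01*l^5 - 4.19*l^4 - 0.82*l^3 + 1.83*l^2 - 0.73*l + 2.94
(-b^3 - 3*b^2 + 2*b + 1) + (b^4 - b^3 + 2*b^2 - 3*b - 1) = b^4 - 2*b^3 - b^2 - b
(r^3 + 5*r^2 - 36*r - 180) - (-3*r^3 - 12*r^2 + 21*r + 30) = 4*r^3 + 17*r^2 - 57*r - 210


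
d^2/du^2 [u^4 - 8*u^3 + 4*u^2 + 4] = 12*u^2 - 48*u + 8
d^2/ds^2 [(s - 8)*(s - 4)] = 2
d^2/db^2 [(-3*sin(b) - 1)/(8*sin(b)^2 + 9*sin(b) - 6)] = (192*sin(b)^5 + 40*sin(b)^4 + 696*sin(b)^3 + 51*sin(b)^2 - 1134*sin(b) - 582)/(8*sin(b)^2 + 9*sin(b) - 6)^3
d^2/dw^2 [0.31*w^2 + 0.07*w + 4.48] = 0.620000000000000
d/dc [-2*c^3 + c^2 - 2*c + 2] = -6*c^2 + 2*c - 2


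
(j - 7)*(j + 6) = j^2 - j - 42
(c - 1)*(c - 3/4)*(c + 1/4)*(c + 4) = c^4 + 5*c^3/2 - 91*c^2/16 + 23*c/16 + 3/4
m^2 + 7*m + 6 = (m + 1)*(m + 6)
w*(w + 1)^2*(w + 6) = w^4 + 8*w^3 + 13*w^2 + 6*w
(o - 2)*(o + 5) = o^2 + 3*o - 10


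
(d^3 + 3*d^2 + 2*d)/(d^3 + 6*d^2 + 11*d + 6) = d/(d + 3)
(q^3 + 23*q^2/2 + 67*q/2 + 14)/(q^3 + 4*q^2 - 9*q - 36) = (2*q^2 + 15*q + 7)/(2*(q^2 - 9))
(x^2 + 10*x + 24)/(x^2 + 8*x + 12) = (x + 4)/(x + 2)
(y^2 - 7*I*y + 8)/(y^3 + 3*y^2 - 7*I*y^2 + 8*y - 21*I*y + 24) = 1/(y + 3)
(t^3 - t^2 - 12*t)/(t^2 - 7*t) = (t^2 - t - 12)/(t - 7)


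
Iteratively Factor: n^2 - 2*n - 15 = (n + 3)*(n - 5)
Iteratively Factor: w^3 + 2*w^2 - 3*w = (w - 1)*(w^2 + 3*w) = w*(w - 1)*(w + 3)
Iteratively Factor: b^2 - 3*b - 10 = (b - 5)*(b + 2)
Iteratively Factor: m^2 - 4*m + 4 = (m - 2)*(m - 2)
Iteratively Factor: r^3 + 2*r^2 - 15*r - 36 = (r + 3)*(r^2 - r - 12) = (r + 3)^2*(r - 4)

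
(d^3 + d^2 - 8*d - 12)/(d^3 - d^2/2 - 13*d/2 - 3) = 2*(d + 2)/(2*d + 1)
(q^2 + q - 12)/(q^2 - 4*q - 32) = (q - 3)/(q - 8)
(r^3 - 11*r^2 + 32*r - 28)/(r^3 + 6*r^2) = (r^3 - 11*r^2 + 32*r - 28)/(r^2*(r + 6))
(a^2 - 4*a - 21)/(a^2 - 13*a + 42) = (a + 3)/(a - 6)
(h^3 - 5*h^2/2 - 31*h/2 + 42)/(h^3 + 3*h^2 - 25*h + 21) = (h^2 + h/2 - 14)/(h^2 + 6*h - 7)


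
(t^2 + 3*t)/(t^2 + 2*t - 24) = t*(t + 3)/(t^2 + 2*t - 24)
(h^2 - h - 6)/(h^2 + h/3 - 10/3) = 3*(h - 3)/(3*h - 5)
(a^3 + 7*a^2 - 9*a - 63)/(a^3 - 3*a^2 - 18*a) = (a^2 + 4*a - 21)/(a*(a - 6))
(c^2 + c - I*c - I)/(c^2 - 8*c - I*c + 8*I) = (c + 1)/(c - 8)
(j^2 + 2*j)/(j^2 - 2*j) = (j + 2)/(j - 2)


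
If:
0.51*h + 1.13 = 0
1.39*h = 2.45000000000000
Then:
No Solution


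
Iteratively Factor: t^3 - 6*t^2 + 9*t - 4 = (t - 1)*(t^2 - 5*t + 4) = (t - 1)^2*(t - 4)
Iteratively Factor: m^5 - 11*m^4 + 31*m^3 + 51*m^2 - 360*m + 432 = (m - 3)*(m^4 - 8*m^3 + 7*m^2 + 72*m - 144) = (m - 3)^2*(m^3 - 5*m^2 - 8*m + 48) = (m - 3)^2*(m + 3)*(m^2 - 8*m + 16) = (m - 4)*(m - 3)^2*(m + 3)*(m - 4)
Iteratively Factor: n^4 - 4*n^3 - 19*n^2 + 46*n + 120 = (n - 5)*(n^3 + n^2 - 14*n - 24) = (n - 5)*(n + 2)*(n^2 - n - 12) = (n - 5)*(n - 4)*(n + 2)*(n + 3)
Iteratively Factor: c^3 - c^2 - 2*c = (c + 1)*(c^2 - 2*c) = c*(c + 1)*(c - 2)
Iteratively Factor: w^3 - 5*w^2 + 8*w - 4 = (w - 2)*(w^2 - 3*w + 2) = (w - 2)^2*(w - 1)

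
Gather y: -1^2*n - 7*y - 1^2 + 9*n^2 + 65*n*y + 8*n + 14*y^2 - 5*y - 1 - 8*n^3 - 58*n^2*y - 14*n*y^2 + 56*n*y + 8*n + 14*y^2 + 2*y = -8*n^3 + 9*n^2 + 15*n + y^2*(28 - 14*n) + y*(-58*n^2 + 121*n - 10) - 2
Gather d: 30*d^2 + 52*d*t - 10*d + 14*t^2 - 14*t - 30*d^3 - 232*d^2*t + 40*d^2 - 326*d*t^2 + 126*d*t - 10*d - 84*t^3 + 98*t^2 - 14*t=-30*d^3 + d^2*(70 - 232*t) + d*(-326*t^2 + 178*t - 20) - 84*t^3 + 112*t^2 - 28*t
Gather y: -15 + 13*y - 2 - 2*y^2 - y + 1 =-2*y^2 + 12*y - 16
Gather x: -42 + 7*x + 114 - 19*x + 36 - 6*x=108 - 18*x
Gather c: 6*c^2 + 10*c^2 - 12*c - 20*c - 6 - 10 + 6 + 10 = 16*c^2 - 32*c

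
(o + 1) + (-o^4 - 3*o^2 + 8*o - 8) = -o^4 - 3*o^2 + 9*o - 7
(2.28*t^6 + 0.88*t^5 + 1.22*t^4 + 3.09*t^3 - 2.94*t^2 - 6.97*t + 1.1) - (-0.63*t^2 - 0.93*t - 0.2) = 2.28*t^6 + 0.88*t^5 + 1.22*t^4 + 3.09*t^3 - 2.31*t^2 - 6.04*t + 1.3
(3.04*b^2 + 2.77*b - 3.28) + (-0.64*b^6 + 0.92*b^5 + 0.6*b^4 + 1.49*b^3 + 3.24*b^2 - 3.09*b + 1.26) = -0.64*b^6 + 0.92*b^5 + 0.6*b^4 + 1.49*b^3 + 6.28*b^2 - 0.32*b - 2.02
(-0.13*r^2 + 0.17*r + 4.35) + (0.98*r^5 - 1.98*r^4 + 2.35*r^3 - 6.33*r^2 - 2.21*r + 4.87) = 0.98*r^5 - 1.98*r^4 + 2.35*r^3 - 6.46*r^2 - 2.04*r + 9.22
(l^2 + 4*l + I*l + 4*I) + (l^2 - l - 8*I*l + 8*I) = 2*l^2 + 3*l - 7*I*l + 12*I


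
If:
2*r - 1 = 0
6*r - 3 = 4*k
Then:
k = 0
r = 1/2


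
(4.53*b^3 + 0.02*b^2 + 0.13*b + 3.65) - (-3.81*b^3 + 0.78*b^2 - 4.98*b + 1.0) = 8.34*b^3 - 0.76*b^2 + 5.11*b + 2.65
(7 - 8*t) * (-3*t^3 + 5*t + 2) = 24*t^4 - 21*t^3 - 40*t^2 + 19*t + 14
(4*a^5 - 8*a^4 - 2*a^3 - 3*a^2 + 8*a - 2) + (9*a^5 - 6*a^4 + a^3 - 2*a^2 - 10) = 13*a^5 - 14*a^4 - a^3 - 5*a^2 + 8*a - 12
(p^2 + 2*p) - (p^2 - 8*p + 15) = 10*p - 15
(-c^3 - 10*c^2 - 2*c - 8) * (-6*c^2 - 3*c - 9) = 6*c^5 + 63*c^4 + 51*c^3 + 144*c^2 + 42*c + 72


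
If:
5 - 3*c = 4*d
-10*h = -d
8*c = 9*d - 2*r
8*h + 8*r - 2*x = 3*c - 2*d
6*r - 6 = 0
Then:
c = 37/59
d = 46/59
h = 23/295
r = 1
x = 2449/590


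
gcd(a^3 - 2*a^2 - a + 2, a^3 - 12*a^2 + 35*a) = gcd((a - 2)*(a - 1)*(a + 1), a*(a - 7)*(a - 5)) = 1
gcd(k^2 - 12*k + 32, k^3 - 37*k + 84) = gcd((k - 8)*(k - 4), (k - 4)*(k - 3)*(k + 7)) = k - 4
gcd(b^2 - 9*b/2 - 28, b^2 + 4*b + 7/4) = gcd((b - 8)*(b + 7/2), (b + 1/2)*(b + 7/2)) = b + 7/2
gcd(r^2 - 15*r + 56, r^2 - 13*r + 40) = r - 8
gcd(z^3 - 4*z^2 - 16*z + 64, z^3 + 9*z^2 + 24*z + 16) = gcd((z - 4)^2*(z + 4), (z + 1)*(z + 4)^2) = z + 4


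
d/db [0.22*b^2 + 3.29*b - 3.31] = 0.44*b + 3.29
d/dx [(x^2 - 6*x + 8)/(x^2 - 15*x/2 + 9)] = 2*(-3*x^2 + 4*x + 12)/(4*x^4 - 60*x^3 + 297*x^2 - 540*x + 324)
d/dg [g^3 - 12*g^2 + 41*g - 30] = 3*g^2 - 24*g + 41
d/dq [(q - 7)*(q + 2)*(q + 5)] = 3*q^2 - 39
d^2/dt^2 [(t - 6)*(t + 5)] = 2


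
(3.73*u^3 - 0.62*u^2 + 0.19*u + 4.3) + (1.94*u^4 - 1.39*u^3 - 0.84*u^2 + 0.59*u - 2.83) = 1.94*u^4 + 2.34*u^3 - 1.46*u^2 + 0.78*u + 1.47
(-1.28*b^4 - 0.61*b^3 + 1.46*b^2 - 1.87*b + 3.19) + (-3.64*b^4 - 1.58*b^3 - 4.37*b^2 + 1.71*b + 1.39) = -4.92*b^4 - 2.19*b^3 - 2.91*b^2 - 0.16*b + 4.58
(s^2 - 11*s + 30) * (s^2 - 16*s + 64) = s^4 - 27*s^3 + 270*s^2 - 1184*s + 1920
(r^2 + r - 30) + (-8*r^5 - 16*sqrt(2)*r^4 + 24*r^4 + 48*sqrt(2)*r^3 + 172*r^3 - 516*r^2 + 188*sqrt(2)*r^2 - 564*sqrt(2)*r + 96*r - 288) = -8*r^5 - 16*sqrt(2)*r^4 + 24*r^4 + 48*sqrt(2)*r^3 + 172*r^3 - 515*r^2 + 188*sqrt(2)*r^2 - 564*sqrt(2)*r + 97*r - 318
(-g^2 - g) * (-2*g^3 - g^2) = 2*g^5 + 3*g^4 + g^3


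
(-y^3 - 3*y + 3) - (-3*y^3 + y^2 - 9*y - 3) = 2*y^3 - y^2 + 6*y + 6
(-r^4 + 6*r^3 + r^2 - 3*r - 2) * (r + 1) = -r^5 + 5*r^4 + 7*r^3 - 2*r^2 - 5*r - 2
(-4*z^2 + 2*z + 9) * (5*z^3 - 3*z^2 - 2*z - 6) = -20*z^5 + 22*z^4 + 47*z^3 - 7*z^2 - 30*z - 54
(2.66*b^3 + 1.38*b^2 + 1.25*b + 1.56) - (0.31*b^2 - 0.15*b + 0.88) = 2.66*b^3 + 1.07*b^2 + 1.4*b + 0.68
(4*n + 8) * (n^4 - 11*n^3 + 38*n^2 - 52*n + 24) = 4*n^5 - 36*n^4 + 64*n^3 + 96*n^2 - 320*n + 192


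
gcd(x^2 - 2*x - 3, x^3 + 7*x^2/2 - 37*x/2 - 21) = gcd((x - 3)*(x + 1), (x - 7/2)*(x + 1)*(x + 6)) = x + 1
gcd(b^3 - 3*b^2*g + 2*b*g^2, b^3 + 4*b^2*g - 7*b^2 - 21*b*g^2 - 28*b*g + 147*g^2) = 1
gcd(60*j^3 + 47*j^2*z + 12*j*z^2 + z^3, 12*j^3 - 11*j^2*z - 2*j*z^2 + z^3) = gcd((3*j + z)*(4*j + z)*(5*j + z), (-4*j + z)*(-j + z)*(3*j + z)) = 3*j + z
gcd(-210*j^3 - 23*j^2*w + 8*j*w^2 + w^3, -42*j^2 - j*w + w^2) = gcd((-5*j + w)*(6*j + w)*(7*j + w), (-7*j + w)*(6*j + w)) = 6*j + w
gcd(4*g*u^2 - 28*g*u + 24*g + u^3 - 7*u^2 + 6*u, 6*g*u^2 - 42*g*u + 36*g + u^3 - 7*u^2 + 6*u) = u^2 - 7*u + 6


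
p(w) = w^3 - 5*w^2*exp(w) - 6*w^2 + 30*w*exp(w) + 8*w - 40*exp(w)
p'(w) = -5*w^2*exp(w) + 3*w^2 + 20*w*exp(w) - 12*w - 10*exp(w) + 8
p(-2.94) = -109.86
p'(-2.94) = 63.29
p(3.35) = 122.12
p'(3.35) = 26.76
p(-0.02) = -39.96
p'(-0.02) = -1.95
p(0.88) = -39.05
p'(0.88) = 8.75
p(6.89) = -69319.61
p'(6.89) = -107564.65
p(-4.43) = -243.36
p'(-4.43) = 117.69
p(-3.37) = -140.18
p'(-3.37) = 77.90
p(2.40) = 33.74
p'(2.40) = 97.89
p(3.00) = 97.43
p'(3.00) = 99.43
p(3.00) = 97.43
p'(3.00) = 99.43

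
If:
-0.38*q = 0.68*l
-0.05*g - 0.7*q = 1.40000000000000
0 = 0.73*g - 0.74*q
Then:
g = -1.89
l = 1.04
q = -1.86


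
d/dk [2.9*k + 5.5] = 2.90000000000000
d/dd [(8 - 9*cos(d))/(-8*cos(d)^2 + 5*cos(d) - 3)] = (72*cos(d)^2 - 128*cos(d) + 13)*sin(d)/(8*sin(d)^2 + 5*cos(d) - 11)^2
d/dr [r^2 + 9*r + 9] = 2*r + 9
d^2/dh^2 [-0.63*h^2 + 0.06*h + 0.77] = -1.26000000000000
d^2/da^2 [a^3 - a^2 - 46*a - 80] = 6*a - 2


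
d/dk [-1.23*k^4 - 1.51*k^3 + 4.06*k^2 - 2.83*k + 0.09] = -4.92*k^3 - 4.53*k^2 + 8.12*k - 2.83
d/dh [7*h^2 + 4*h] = 14*h + 4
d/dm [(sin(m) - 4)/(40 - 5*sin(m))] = 4*cos(m)/(5*(sin(m) - 8)^2)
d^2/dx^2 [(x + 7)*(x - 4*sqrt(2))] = 2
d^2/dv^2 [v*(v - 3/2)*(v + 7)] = 6*v + 11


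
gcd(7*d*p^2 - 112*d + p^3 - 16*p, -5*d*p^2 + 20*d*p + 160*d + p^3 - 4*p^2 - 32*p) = p + 4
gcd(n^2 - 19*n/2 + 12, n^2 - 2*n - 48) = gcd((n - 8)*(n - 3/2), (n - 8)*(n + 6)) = n - 8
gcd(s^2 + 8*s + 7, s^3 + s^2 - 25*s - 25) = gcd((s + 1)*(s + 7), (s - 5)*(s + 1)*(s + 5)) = s + 1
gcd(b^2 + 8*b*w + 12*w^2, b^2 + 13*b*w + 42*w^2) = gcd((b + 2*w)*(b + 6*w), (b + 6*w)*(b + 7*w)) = b + 6*w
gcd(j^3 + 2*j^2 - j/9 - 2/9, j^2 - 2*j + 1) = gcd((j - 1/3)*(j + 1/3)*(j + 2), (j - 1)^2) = 1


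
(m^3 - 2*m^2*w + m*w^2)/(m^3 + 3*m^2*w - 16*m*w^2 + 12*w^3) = m*(-m + w)/(-m^2 - 4*m*w + 12*w^2)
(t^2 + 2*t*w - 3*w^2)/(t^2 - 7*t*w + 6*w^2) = (t + 3*w)/(t - 6*w)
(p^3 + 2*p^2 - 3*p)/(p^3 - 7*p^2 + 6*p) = (p + 3)/(p - 6)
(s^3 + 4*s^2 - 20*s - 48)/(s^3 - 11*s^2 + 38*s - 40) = (s^2 + 8*s + 12)/(s^2 - 7*s + 10)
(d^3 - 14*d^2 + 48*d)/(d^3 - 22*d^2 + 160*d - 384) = d/(d - 8)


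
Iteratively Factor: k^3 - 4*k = (k + 2)*(k^2 - 2*k) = k*(k + 2)*(k - 2)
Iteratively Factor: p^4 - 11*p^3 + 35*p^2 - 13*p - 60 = (p - 4)*(p^3 - 7*p^2 + 7*p + 15) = (p - 4)*(p - 3)*(p^2 - 4*p - 5) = (p - 4)*(p - 3)*(p + 1)*(p - 5)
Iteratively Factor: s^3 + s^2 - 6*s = (s)*(s^2 + s - 6) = s*(s - 2)*(s + 3)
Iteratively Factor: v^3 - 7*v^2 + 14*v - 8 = (v - 4)*(v^2 - 3*v + 2) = (v - 4)*(v - 1)*(v - 2)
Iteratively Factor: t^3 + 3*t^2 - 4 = (t + 2)*(t^2 + t - 2) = (t - 1)*(t + 2)*(t + 2)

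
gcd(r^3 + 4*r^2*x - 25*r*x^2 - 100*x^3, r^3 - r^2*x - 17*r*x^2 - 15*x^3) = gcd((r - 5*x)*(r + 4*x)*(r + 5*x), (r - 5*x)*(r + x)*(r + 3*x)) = -r + 5*x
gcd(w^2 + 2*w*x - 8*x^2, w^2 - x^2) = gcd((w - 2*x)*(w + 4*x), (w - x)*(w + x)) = 1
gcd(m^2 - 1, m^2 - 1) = m^2 - 1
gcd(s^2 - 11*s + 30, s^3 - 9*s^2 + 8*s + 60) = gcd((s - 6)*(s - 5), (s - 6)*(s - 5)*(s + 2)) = s^2 - 11*s + 30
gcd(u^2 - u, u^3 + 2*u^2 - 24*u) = u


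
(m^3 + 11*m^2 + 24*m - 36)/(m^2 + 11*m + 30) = (m^2 + 5*m - 6)/(m + 5)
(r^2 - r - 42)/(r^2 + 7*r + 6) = (r - 7)/(r + 1)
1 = 1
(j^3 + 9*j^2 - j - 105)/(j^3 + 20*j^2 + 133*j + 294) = (j^2 + 2*j - 15)/(j^2 + 13*j + 42)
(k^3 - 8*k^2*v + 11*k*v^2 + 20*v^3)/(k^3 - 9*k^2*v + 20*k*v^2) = (k + v)/k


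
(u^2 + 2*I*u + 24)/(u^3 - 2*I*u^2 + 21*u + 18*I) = (u^2 + 2*I*u + 24)/(u^3 - 2*I*u^2 + 21*u + 18*I)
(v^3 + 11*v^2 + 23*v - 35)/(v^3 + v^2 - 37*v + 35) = (v + 5)/(v - 5)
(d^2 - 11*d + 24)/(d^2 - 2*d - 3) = (d - 8)/(d + 1)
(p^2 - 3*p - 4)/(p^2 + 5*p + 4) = (p - 4)/(p + 4)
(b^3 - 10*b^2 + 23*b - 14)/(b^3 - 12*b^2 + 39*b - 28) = (b - 2)/(b - 4)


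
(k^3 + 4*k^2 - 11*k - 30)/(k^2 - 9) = (k^2 + 7*k + 10)/(k + 3)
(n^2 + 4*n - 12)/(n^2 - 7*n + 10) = (n + 6)/(n - 5)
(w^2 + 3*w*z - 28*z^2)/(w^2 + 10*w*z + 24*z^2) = (w^2 + 3*w*z - 28*z^2)/(w^2 + 10*w*z + 24*z^2)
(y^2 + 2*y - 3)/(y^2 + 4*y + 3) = (y - 1)/(y + 1)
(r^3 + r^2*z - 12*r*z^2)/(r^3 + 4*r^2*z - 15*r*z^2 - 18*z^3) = r*(r + 4*z)/(r^2 + 7*r*z + 6*z^2)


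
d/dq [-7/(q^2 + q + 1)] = 7*(2*q + 1)/(q^2 + q + 1)^2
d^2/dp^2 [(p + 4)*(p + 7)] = 2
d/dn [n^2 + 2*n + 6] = 2*n + 2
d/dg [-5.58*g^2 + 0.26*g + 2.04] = 0.26 - 11.16*g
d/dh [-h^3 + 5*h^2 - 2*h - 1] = -3*h^2 + 10*h - 2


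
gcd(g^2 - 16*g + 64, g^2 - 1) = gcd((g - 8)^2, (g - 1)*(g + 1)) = 1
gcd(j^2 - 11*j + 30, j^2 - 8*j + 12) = j - 6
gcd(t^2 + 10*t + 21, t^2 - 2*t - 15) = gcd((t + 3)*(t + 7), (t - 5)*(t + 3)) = t + 3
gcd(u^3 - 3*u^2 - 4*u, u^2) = u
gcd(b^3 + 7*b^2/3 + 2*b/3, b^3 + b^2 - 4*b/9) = b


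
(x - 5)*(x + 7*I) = x^2 - 5*x + 7*I*x - 35*I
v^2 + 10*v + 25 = (v + 5)^2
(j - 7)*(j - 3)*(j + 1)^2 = j^4 - 8*j^3 + 2*j^2 + 32*j + 21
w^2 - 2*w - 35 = (w - 7)*(w + 5)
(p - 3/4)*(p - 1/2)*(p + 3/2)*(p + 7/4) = p^4 + 2*p^3 - 17*p^2/16 - 33*p/16 + 63/64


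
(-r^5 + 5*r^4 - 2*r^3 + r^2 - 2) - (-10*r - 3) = -r^5 + 5*r^4 - 2*r^3 + r^2 + 10*r + 1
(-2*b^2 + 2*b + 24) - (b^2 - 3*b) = -3*b^2 + 5*b + 24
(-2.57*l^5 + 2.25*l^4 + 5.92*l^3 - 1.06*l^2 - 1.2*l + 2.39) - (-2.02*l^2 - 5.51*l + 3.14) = -2.57*l^5 + 2.25*l^4 + 5.92*l^3 + 0.96*l^2 + 4.31*l - 0.75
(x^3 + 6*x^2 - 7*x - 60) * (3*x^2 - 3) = 3*x^5 + 18*x^4 - 24*x^3 - 198*x^2 + 21*x + 180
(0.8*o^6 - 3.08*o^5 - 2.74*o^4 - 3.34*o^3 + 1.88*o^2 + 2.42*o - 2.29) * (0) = 0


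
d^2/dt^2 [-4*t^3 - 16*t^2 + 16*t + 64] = -24*t - 32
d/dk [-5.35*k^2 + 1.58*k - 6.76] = 1.58 - 10.7*k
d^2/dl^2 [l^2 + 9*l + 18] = 2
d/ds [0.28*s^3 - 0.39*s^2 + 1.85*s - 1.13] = 0.84*s^2 - 0.78*s + 1.85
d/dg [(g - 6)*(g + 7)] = 2*g + 1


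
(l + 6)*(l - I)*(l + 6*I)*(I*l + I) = I*l^4 - 5*l^3 + 7*I*l^3 - 35*l^2 + 12*I*l^2 - 30*l + 42*I*l + 36*I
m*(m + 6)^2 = m^3 + 12*m^2 + 36*m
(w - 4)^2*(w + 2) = w^3 - 6*w^2 + 32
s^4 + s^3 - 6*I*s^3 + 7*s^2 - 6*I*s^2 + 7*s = s*(s + 1)*(s - 7*I)*(s + I)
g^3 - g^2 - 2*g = g*(g - 2)*(g + 1)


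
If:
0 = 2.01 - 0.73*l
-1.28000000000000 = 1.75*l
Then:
No Solution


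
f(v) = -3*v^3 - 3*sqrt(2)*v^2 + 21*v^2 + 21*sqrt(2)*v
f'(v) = -9*v^2 - 6*sqrt(2)*v + 42*v + 21*sqrt(2)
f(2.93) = 155.42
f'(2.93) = 50.63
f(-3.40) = 210.65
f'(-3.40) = -188.29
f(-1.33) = -2.80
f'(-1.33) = -30.80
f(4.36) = 199.39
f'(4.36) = 4.74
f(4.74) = 197.78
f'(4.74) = -13.65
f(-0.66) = -11.44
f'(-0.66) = 3.66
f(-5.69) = 926.21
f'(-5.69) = -452.39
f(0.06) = 1.84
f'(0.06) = 31.68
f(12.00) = -2414.56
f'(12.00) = -864.12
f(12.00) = -2414.56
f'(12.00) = -864.12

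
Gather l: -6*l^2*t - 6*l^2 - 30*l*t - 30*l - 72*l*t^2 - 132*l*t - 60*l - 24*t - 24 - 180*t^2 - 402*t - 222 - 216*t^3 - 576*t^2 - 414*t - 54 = l^2*(-6*t - 6) + l*(-72*t^2 - 162*t - 90) - 216*t^3 - 756*t^2 - 840*t - 300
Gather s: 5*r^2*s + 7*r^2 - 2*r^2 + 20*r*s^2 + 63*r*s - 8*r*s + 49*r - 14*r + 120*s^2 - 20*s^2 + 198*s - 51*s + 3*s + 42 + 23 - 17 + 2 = 5*r^2 + 35*r + s^2*(20*r + 100) + s*(5*r^2 + 55*r + 150) + 50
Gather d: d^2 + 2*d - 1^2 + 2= d^2 + 2*d + 1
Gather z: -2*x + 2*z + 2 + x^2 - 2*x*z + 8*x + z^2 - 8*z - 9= x^2 + 6*x + z^2 + z*(-2*x - 6) - 7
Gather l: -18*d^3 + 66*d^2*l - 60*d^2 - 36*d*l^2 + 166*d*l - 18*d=-18*d^3 - 60*d^2 - 36*d*l^2 - 18*d + l*(66*d^2 + 166*d)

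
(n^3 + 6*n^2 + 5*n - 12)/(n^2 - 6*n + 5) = (n^2 + 7*n + 12)/(n - 5)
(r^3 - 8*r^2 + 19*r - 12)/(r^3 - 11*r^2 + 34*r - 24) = (r - 3)/(r - 6)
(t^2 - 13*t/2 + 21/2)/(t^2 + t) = (2*t^2 - 13*t + 21)/(2*t*(t + 1))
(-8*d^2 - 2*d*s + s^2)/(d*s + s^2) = (-8*d^2 - 2*d*s + s^2)/(s*(d + s))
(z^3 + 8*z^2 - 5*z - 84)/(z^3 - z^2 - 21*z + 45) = (z^2 + 11*z + 28)/(z^2 + 2*z - 15)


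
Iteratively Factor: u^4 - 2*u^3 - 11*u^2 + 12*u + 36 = (u - 3)*(u^3 + u^2 - 8*u - 12) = (u - 3)*(u + 2)*(u^2 - u - 6) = (u - 3)^2*(u + 2)*(u + 2)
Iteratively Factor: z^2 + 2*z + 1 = (z + 1)*(z + 1)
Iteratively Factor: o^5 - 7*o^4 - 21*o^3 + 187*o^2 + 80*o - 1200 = (o + 3)*(o^4 - 10*o^3 + 9*o^2 + 160*o - 400) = (o - 5)*(o + 3)*(o^3 - 5*o^2 - 16*o + 80) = (o - 5)*(o + 3)*(o + 4)*(o^2 - 9*o + 20) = (o - 5)^2*(o + 3)*(o + 4)*(o - 4)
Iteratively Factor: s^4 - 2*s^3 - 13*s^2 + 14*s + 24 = (s + 1)*(s^3 - 3*s^2 - 10*s + 24) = (s - 2)*(s + 1)*(s^2 - s - 12) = (s - 2)*(s + 1)*(s + 3)*(s - 4)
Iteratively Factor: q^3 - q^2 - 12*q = (q + 3)*(q^2 - 4*q) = q*(q + 3)*(q - 4)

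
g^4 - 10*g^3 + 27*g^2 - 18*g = g*(g - 6)*(g - 3)*(g - 1)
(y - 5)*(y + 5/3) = y^2 - 10*y/3 - 25/3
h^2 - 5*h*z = h*(h - 5*z)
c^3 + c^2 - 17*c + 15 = (c - 3)*(c - 1)*(c + 5)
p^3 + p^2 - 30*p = p*(p - 5)*(p + 6)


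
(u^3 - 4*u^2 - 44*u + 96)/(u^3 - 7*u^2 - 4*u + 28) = (u^2 - 2*u - 48)/(u^2 - 5*u - 14)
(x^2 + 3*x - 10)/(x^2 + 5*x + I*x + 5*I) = (x - 2)/(x + I)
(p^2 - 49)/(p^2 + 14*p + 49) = (p - 7)/(p + 7)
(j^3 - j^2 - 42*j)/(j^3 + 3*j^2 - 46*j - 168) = j/(j + 4)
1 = 1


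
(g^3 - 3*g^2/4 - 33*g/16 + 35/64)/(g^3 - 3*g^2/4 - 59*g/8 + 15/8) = (2*g^2 - g - 35/8)/(2*g^2 - g - 15)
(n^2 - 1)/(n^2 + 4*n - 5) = (n + 1)/(n + 5)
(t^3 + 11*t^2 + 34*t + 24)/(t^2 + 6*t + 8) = (t^2 + 7*t + 6)/(t + 2)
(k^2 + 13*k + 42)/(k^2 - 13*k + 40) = (k^2 + 13*k + 42)/(k^2 - 13*k + 40)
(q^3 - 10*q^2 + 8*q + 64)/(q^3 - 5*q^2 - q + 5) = (q^3 - 10*q^2 + 8*q + 64)/(q^3 - 5*q^2 - q + 5)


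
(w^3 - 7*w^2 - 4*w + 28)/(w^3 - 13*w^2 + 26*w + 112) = (w - 2)/(w - 8)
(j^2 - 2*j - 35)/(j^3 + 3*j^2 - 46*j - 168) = (j + 5)/(j^2 + 10*j + 24)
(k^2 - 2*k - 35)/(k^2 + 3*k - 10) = (k - 7)/(k - 2)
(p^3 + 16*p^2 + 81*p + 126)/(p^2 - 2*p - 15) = (p^2 + 13*p + 42)/(p - 5)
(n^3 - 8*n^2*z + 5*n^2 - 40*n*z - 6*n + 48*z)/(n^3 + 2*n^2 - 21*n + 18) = (n - 8*z)/(n - 3)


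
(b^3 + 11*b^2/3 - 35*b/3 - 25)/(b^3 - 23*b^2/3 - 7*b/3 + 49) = (3*b^2 + 20*b + 25)/(3*b^2 - 14*b - 49)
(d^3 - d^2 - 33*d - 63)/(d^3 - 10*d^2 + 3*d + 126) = (d + 3)/(d - 6)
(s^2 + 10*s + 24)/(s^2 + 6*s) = (s + 4)/s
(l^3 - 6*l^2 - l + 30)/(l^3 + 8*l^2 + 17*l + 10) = (l^2 - 8*l + 15)/(l^2 + 6*l + 5)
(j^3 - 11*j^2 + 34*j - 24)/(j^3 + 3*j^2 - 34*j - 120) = (j^2 - 5*j + 4)/(j^2 + 9*j + 20)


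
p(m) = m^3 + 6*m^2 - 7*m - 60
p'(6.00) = 173.00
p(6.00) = 330.00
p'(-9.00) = 128.00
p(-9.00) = -240.00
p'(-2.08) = -18.98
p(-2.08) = -28.48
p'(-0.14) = -8.62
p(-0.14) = -58.91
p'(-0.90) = -15.37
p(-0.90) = -49.57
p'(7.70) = 263.27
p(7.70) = 698.37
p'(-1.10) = -16.57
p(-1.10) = -46.37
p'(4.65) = 113.67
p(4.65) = 137.73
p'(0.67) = 2.39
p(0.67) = -61.70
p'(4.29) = 99.69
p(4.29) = 99.35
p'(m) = 3*m^2 + 12*m - 7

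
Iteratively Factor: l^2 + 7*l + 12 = (l + 4)*(l + 3)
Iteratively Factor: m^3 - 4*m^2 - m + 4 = (m + 1)*(m^2 - 5*m + 4) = (m - 4)*(m + 1)*(m - 1)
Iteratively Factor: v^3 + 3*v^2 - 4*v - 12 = (v - 2)*(v^2 + 5*v + 6) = (v - 2)*(v + 2)*(v + 3)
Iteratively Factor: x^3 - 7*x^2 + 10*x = (x)*(x^2 - 7*x + 10) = x*(x - 5)*(x - 2)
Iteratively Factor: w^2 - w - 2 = (w - 2)*(w + 1)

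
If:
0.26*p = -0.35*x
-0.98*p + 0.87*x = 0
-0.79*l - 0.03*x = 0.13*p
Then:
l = 0.00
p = 0.00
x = 0.00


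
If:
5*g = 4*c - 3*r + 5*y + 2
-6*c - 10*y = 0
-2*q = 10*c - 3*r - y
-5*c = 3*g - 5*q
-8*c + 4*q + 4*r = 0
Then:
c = -25/103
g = 80/103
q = 23/103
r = -73/103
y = 15/103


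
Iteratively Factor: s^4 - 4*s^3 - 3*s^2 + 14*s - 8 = (s - 1)*(s^3 - 3*s^2 - 6*s + 8) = (s - 1)^2*(s^2 - 2*s - 8) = (s - 1)^2*(s + 2)*(s - 4)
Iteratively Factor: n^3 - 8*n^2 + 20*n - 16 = (n - 2)*(n^2 - 6*n + 8) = (n - 2)^2*(n - 4)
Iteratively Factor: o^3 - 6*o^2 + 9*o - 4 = (o - 1)*(o^2 - 5*o + 4) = (o - 1)^2*(o - 4)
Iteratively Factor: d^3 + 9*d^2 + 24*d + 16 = (d + 1)*(d^2 + 8*d + 16) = (d + 1)*(d + 4)*(d + 4)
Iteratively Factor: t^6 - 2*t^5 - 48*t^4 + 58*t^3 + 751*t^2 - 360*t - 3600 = (t - 5)*(t^5 + 3*t^4 - 33*t^3 - 107*t^2 + 216*t + 720) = (t - 5)*(t + 3)*(t^4 - 33*t^2 - 8*t + 240) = (t - 5)*(t - 3)*(t + 3)*(t^3 + 3*t^2 - 24*t - 80) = (t - 5)*(t - 3)*(t + 3)*(t + 4)*(t^2 - t - 20) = (t - 5)*(t - 3)*(t + 3)*(t + 4)^2*(t - 5)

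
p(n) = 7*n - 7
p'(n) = 7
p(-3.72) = -33.04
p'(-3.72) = 7.00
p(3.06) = 14.42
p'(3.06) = 7.00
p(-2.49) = -24.43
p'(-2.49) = 7.00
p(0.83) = -1.19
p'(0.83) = 7.00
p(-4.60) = -39.20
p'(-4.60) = 7.00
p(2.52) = 10.64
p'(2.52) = 7.00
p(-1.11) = -14.77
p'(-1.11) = 7.00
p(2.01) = 7.07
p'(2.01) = 7.00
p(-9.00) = -70.00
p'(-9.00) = 7.00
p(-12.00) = -91.00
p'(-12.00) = 7.00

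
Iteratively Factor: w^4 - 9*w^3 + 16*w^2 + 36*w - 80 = (w + 2)*(w^3 - 11*w^2 + 38*w - 40) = (w - 4)*(w + 2)*(w^2 - 7*w + 10) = (w - 4)*(w - 2)*(w + 2)*(w - 5)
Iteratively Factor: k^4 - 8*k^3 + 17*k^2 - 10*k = (k - 1)*(k^3 - 7*k^2 + 10*k) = (k - 2)*(k - 1)*(k^2 - 5*k) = k*(k - 2)*(k - 1)*(k - 5)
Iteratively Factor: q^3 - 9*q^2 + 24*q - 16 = (q - 1)*(q^2 - 8*q + 16) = (q - 4)*(q - 1)*(q - 4)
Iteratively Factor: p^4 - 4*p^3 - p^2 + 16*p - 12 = (p - 1)*(p^3 - 3*p^2 - 4*p + 12) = (p - 1)*(p + 2)*(p^2 - 5*p + 6) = (p - 3)*(p - 1)*(p + 2)*(p - 2)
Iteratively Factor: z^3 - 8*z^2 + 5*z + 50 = (z - 5)*(z^2 - 3*z - 10) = (z - 5)*(z + 2)*(z - 5)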